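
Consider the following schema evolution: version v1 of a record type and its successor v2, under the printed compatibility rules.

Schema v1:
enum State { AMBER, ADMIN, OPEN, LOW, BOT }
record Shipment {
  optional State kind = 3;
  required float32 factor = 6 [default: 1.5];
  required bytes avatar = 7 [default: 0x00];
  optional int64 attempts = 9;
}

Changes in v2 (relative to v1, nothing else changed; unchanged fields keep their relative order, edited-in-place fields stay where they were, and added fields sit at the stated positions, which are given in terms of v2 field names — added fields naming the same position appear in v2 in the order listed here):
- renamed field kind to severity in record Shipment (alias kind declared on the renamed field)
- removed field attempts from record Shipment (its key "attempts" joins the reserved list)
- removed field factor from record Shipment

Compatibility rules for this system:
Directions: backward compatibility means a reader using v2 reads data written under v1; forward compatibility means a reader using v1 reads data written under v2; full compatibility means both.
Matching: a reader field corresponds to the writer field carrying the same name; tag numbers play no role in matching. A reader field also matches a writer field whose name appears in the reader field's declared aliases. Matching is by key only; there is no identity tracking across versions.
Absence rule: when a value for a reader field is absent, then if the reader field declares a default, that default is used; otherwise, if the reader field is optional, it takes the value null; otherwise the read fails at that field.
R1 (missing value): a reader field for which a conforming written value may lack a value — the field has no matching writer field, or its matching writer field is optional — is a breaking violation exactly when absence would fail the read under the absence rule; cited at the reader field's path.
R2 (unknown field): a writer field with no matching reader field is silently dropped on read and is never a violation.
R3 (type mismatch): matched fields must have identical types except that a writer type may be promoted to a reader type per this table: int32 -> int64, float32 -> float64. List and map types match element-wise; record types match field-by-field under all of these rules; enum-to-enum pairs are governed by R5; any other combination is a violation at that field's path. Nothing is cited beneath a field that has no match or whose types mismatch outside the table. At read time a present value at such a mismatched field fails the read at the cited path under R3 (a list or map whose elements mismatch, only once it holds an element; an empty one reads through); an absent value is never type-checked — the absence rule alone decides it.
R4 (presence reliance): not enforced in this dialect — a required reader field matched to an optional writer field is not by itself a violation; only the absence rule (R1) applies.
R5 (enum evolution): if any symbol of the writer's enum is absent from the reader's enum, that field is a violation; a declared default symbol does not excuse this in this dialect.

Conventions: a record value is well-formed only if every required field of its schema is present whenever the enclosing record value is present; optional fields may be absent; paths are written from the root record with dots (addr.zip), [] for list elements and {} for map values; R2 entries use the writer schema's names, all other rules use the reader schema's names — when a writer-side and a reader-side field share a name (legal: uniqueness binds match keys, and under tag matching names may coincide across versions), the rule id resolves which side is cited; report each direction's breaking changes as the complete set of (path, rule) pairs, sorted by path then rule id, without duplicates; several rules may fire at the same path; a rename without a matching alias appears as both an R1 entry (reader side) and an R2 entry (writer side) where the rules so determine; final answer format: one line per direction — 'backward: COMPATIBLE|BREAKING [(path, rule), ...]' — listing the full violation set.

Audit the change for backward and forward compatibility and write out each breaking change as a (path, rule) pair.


backward: COMPATIBLE []; forward: COMPATIBLE []

each type pair in Shipment: writer, then reader
backward analysis of Shipment with v2 as reader and v1 as writer:
  severity <- kind (State -> State, writer optional)
  avatar <- avatar (bytes -> bytes, writer required)
  writer factor: unknown to reader
  writer attempts: unknown to reader
  => backward verdict for Shipment: COMPATIBLE, no violations
forward analysis of Shipment with v1 as reader and v2 as writer:
  kind: no writer-side match
  factor: no writer-side match
  avatar <- avatar (bytes -> bytes, writer required)
  attempts: no writer-side match
  writer severity: unknown to reader
  => forward verdict for Shipment: COMPATIBLE, no violations


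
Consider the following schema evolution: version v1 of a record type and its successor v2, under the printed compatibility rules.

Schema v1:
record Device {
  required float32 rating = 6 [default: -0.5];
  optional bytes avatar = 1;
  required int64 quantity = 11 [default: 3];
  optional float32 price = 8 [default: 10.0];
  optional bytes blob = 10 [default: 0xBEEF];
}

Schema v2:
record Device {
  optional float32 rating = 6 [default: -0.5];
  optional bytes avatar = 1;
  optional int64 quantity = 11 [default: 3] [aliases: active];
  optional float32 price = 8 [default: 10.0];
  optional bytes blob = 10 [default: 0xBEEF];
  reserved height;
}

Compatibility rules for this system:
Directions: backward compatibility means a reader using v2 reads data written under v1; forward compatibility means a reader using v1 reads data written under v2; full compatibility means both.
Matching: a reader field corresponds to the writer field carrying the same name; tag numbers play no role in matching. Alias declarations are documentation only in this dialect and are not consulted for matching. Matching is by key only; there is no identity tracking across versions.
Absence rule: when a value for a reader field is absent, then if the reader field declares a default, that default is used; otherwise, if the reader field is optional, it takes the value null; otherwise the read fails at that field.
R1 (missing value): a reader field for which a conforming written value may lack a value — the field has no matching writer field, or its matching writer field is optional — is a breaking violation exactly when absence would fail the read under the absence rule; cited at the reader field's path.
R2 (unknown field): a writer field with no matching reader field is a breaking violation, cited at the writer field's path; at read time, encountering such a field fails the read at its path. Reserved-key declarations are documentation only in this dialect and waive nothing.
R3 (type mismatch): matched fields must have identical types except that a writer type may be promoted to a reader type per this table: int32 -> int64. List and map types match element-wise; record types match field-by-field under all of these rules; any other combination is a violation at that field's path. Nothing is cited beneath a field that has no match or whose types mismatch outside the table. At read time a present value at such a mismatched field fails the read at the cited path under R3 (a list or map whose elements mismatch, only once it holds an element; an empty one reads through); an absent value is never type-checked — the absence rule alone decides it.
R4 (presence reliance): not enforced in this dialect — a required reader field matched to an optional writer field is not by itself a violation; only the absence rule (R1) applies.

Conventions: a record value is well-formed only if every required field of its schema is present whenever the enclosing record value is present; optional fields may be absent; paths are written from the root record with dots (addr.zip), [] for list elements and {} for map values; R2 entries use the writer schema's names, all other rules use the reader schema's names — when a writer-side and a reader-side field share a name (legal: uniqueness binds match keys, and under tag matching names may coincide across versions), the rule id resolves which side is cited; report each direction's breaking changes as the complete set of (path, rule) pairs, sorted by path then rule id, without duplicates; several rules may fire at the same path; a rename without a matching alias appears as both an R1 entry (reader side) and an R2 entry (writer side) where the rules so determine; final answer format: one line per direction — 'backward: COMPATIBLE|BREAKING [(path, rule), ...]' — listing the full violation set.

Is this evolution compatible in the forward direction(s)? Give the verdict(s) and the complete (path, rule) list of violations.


forward: COMPATIBLE []

the writer's type comes first in each Device pair
forward on Device — v1 reading data written by v2:
  rating <- rating (float32 -> float32, writer optional)
  avatar <- avatar (bytes -> bytes, writer optional)
  quantity <- quantity (int64 -> int64, writer optional)
  price <- price (float32 -> float32, writer optional)
  blob <- blob (bytes -> bytes, writer optional)
  => forward: COMPATIBLE
ruling out the remaining Device differences:
  field rating in record Device: required changed to optional -> triggers nothing under Device's printed rules — same verdict
  field quantity in record Device: required changed to optional -> triggers nothing under Device's printed rules — same verdict


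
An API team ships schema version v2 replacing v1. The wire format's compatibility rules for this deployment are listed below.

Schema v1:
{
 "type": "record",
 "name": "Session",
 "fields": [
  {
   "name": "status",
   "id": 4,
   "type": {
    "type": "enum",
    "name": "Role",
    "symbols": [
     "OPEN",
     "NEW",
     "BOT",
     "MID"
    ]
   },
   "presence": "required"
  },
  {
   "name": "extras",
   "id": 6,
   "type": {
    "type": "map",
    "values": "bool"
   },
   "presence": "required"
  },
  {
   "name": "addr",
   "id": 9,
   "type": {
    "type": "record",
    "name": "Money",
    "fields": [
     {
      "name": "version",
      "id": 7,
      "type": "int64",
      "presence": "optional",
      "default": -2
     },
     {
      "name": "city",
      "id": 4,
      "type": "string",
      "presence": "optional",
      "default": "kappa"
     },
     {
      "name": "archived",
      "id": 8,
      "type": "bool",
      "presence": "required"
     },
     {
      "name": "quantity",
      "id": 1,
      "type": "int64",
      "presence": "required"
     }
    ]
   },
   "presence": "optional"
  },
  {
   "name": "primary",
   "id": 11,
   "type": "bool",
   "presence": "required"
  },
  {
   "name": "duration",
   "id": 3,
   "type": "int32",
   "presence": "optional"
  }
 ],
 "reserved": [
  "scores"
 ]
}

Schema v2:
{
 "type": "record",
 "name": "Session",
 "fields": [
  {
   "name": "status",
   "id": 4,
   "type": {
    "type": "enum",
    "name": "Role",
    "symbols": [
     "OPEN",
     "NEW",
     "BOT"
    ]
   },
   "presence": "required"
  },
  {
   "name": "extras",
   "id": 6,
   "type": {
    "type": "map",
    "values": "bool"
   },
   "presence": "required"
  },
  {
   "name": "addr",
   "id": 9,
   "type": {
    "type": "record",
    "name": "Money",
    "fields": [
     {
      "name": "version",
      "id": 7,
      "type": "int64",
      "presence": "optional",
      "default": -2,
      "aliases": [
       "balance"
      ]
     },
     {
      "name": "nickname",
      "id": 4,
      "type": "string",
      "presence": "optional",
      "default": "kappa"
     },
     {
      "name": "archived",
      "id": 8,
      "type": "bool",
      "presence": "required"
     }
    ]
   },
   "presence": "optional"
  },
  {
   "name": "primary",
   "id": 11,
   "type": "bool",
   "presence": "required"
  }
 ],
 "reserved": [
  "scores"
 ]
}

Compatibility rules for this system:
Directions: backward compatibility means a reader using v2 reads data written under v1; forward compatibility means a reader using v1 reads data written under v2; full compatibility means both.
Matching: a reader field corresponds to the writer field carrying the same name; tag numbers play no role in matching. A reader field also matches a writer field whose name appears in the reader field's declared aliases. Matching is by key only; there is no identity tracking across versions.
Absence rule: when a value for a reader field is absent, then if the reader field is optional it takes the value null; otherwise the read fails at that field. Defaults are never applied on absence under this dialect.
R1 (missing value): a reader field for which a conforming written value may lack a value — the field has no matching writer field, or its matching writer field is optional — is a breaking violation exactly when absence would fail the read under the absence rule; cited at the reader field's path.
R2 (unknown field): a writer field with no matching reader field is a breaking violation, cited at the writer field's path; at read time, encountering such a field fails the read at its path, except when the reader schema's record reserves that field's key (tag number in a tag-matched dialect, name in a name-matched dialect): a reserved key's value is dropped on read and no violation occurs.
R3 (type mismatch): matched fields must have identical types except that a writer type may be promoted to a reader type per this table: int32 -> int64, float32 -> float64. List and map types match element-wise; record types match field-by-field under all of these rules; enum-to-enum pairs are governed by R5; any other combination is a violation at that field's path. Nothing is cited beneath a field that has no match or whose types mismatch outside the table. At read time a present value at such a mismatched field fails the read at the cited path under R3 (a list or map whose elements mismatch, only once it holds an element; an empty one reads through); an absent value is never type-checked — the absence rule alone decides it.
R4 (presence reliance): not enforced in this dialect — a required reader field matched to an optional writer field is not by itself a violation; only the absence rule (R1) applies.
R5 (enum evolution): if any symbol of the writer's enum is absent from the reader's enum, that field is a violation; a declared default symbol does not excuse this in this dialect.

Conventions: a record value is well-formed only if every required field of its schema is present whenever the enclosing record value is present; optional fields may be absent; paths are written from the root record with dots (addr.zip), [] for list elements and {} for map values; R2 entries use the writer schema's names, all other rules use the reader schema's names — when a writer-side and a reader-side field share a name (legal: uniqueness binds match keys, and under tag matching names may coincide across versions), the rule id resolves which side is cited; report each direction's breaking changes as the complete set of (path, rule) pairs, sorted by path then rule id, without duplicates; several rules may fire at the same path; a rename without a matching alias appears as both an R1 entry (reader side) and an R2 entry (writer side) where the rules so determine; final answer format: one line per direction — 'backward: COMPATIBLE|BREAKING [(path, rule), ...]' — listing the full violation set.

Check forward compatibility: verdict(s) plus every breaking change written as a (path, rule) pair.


forward: BREAKING [(addr.nickname, R2), (addr.quantity, R1)]

the writer's type comes first in each Session pair
forward for Session (reader v1, writer v2):
  status: Role -> Role, writer required; from status
  extras: map<string, bool> -> map<string, bool>, writer required; from extras
  addr: Money -> Money, writer optional; from addr
  primary: bool -> bool, writer required; from primary
  duration has no writer counterpart
  addr.version: int64 -> int64, writer optional; from addr.version
  addr.city has no writer counterpart
  addr.archived: bool -> bool, writer required; from addr.archived
  addr.quantity has no writer counterpart
  writer addr.nickname: unknown to reader
  rule R2 violated at addr.nickname
  rule R1 violated at addr.quantity
  forward on Session therefore BREAKING (2)
remaining Session differences; none change what is asked:
  removed field duration from record Session -> its effect on Session is confined to the backward direction, not asked
  enum Role (field status in record Session): symbol MID removed -> its effect on Session is confined to the backward direction, not asked


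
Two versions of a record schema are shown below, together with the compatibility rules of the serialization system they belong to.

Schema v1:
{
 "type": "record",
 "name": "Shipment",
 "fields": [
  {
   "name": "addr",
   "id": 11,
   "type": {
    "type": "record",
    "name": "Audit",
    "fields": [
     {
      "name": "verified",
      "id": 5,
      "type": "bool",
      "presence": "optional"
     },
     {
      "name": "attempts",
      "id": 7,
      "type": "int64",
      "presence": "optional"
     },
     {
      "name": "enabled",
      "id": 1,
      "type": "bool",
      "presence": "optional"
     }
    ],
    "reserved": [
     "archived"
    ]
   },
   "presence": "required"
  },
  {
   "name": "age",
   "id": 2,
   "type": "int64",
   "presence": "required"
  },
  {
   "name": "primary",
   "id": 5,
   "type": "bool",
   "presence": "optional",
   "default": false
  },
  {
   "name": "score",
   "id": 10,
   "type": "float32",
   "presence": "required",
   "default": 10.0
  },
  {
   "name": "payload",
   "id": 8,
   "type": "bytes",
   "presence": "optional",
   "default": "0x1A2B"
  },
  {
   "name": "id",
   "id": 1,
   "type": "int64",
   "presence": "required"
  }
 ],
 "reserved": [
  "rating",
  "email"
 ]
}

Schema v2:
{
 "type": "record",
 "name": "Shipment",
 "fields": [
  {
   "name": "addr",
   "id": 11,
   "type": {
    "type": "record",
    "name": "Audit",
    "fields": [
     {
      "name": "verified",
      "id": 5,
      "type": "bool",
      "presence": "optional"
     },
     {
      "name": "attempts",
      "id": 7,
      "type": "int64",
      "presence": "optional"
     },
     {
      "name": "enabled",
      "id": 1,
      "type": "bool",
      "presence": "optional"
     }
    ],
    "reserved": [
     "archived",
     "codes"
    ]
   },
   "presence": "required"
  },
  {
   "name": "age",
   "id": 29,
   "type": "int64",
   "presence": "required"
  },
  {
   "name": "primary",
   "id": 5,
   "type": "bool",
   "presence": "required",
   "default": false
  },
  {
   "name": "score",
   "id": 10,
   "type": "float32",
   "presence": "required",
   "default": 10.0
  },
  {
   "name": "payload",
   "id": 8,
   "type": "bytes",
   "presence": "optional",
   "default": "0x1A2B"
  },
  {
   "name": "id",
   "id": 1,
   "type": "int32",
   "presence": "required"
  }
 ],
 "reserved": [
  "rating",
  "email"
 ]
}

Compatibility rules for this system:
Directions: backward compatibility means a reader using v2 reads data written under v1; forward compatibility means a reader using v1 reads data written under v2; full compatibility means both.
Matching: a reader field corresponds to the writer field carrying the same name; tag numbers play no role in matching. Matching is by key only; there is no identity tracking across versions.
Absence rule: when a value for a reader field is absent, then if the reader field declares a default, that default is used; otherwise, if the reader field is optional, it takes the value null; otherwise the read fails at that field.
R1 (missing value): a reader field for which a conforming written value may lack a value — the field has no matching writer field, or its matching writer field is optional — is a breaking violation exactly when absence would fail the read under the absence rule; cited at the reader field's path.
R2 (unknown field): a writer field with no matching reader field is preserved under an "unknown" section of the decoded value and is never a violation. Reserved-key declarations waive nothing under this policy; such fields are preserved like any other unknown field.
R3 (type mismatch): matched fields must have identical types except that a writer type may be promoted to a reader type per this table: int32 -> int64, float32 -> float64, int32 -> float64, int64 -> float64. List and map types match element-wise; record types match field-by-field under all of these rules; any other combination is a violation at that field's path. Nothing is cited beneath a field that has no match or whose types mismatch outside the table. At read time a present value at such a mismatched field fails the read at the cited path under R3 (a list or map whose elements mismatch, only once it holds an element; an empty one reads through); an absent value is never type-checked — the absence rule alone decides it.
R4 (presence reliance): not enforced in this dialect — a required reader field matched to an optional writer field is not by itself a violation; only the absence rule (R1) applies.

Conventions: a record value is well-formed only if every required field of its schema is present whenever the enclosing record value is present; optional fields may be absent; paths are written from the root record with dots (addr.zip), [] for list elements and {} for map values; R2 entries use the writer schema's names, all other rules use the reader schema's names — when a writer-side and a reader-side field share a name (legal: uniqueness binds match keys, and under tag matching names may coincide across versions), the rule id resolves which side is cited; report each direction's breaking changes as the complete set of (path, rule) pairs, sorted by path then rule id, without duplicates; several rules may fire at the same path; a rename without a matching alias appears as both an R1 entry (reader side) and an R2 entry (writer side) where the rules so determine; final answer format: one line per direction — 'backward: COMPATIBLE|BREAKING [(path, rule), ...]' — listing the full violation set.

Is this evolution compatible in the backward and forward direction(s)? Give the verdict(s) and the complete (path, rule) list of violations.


backward: BREAKING [(id, R3)]; forward: COMPATIBLE []

arrows below run writer -> reader for Shipment
backward analysis of Shipment with v2 as reader and v1 as writer:
  Audit -> Audit, writer required: addr aligns to addr
  int64 -> int64, writer required: age aligns to age
  bool -> bool, writer optional: primary aligns to primary
  float32 -> float32, writer required: score aligns to score
  bytes -> bytes, writer optional: payload aligns to payload
  int64 -> int32, writer required: id aligns to id
  bool -> bool, writer optional: addr.verified aligns to addr.verified
  int64 -> int64, writer optional: addr.attempts aligns to addr.attempts
  bool -> bool, writer optional: addr.enabled aligns to addr.enabled
  breaking: (id, R3)
  => backward verdict for Shipment: BREAKING, 1 violation(s)
forward analysis of Shipment with v1 as reader and v2 as writer:
  Audit -> Audit, writer required: addr aligns to addr
  int64 -> int64, writer required: age aligns to age
  bool -> bool, writer required: primary aligns to primary
  float32 -> float32, writer required: score aligns to score
  bytes -> bytes, writer optional: payload aligns to payload
  int32 -> int64, writer required: id aligns to id
  bool -> bool, writer optional: addr.verified aligns to addr.verified
  int64 -> int64, writer optional: addr.attempts aligns to addr.attempts
  bool -> bool, writer optional: addr.enabled aligns to addr.enabled
  => no violations; forward on Shipment: COMPATIBLE


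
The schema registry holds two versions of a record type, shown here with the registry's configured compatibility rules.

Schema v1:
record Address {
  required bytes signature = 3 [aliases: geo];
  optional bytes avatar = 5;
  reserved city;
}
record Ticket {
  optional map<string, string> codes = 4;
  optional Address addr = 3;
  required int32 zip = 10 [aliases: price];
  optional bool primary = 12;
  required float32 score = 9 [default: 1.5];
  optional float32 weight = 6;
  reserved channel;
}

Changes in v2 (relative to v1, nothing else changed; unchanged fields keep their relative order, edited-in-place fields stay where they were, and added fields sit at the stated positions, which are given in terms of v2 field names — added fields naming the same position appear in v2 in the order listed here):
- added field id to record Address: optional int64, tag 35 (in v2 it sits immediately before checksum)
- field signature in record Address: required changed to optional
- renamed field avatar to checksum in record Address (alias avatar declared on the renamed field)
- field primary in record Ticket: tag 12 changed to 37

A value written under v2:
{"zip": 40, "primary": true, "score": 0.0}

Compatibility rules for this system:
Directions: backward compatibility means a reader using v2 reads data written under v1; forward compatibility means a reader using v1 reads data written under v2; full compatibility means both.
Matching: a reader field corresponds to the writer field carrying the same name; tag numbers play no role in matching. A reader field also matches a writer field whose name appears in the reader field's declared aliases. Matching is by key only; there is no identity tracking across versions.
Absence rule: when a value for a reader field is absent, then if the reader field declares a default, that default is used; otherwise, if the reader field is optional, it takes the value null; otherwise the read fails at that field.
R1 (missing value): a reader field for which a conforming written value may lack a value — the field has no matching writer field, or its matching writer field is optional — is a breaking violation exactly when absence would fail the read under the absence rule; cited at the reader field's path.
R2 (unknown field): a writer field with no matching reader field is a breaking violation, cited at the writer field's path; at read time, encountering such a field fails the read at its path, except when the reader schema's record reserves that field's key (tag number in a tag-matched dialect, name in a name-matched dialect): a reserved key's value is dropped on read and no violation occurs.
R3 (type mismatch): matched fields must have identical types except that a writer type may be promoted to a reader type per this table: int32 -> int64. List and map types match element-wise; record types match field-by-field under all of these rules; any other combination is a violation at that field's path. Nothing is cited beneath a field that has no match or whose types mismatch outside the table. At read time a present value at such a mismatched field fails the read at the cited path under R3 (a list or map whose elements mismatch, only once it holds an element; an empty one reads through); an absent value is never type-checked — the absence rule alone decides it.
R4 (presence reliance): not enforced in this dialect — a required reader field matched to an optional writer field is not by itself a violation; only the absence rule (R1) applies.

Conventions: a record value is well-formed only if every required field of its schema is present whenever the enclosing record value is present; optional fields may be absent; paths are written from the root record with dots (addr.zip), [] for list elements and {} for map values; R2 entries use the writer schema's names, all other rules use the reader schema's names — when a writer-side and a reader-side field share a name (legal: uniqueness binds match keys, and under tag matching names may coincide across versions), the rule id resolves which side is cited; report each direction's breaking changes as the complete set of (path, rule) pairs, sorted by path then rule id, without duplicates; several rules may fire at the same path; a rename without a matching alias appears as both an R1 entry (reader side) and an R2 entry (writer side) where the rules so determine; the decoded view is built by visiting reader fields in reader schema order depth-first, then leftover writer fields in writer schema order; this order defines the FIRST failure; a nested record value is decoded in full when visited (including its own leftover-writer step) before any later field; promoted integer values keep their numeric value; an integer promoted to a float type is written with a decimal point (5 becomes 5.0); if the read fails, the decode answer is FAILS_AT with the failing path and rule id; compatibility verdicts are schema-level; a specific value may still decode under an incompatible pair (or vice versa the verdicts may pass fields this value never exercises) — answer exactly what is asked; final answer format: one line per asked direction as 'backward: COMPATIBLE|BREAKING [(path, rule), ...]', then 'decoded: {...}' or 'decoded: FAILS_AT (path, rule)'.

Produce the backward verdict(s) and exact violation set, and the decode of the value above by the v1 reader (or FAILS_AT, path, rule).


backward: COMPATIBLE []; decoded: {"codes": null, "addr": null, "zip": 40, "primary": true, "score": 0.0, "weight": null}

in Ticket below, arrows point writer -> reader
checking backward for Ticket: reader v2 against writer v1:
  map<string, string> -> map<string, string>, writer optional: codes aligns to codes
  Address -> Address, writer optional: addr aligns to addr
  int32 -> int32, writer required: zip aligns to zip
  bool -> bool, writer optional: primary aligns to primary
  float32 -> float32, writer required: score aligns to score
  float32 -> float32, writer optional: weight aligns to weight
  bytes -> bytes, writer required: addr.signature aligns to addr.signature
  no writer field matches reader addr.id
  bytes -> bytes, writer optional: addr.checksum aligns to addr.avatar
  => backward: COMPATIBLE
decode walk for Ticket under reader schema v1:
  codes := null (not supplied -> null)
  addr := null (not supplied -> null)
  zip := 40
  primary := true
  score := 0.0
  weight := null (not supplied -> null)
  => decoded: {"codes": null, "addr": null, "zip": 40, "primary": true, "score": 0.0, "weight": null}
diffs on Ticket not affecting the asked answer:
  added field id to record Address: optional int64, tag 35 (in v2 it sits immediately before checksum) -> matters only for Ticket's forward compatibility — outside the asked direction
  field signature in record Address: required changed to optional -> matters only for Ticket's forward compatibility — outside the asked direction
  renamed field avatar to checksum in record Address (alias avatar declared on the renamed field) -> matters only for Ticket's forward compatibility — outside the asked direction
  field primary in record Ticket: tag 12 changed to 37 -> inert for the asked Ticket verdict: nothing fires


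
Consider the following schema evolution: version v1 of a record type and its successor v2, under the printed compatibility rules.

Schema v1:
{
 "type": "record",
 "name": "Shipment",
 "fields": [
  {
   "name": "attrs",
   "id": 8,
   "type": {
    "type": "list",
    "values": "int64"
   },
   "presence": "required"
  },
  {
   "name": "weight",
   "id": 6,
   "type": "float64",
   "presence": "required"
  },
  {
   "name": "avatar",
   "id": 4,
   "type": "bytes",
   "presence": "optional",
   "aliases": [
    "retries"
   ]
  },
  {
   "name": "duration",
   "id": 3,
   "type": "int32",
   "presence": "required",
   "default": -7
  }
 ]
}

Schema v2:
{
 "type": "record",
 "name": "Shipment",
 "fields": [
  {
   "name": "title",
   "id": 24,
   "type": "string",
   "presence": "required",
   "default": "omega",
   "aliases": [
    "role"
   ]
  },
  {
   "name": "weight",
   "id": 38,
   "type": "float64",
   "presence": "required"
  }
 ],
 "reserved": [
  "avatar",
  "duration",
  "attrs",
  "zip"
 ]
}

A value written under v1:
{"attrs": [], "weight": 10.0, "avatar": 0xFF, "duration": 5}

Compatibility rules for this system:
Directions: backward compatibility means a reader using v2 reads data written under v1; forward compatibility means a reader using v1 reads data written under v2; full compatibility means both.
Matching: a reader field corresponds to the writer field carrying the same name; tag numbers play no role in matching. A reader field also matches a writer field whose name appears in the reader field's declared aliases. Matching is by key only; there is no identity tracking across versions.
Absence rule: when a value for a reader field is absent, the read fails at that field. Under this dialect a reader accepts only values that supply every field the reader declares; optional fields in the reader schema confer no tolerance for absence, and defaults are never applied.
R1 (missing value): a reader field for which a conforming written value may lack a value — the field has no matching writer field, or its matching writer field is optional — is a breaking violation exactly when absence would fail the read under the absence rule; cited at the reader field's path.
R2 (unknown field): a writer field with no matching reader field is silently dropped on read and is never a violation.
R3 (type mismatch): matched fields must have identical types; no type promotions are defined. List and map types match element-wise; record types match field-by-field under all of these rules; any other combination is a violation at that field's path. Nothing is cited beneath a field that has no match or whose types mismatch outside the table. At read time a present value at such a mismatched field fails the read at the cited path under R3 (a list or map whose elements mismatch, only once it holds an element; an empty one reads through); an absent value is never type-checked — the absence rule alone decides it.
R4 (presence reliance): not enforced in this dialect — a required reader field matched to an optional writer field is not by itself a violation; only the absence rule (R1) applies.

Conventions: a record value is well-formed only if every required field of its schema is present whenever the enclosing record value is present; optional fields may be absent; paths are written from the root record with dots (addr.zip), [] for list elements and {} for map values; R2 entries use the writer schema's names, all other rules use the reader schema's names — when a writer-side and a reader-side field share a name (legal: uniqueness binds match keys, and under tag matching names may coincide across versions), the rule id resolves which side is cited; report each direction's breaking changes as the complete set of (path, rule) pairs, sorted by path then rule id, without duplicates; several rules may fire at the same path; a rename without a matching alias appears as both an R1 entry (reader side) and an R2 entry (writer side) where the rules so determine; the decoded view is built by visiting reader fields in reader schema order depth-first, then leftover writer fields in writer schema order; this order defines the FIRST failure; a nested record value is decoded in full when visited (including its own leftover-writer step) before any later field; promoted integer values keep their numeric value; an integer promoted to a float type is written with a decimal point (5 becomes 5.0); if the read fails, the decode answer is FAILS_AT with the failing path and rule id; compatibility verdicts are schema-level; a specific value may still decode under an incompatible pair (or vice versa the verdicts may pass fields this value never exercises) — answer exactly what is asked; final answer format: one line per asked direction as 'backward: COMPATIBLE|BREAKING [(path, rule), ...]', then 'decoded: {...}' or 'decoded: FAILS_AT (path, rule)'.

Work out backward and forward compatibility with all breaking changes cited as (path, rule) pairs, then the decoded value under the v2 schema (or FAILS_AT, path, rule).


backward: BREAKING [(title, R1)]; forward: BREAKING [(attrs, R1), (avatar, R1), (duration, R1)]; decoded: FAILS_AT (title, R1)

the writer's type comes first in each Shipment pair
backward analysis of Shipment with v2 as reader and v1 as writer:
  no writer field matches reader title
  float64 -> float64, writer required: weight aligns to weight
  writer field attrs has no reader counterpart
  writer field avatar has no reader counterpart
  writer field duration has no reader counterpart
  violation R1 at title
  backward on Shipment therefore BREAKING (1)
forward analysis of Shipment with v1 as reader and v2 as writer:
  no writer field matches reader attrs
  float64 -> float64, writer required: weight aligns to weight
  no writer field matches reader avatar
  no writer field matches reader duration
  writer field title has no reader counterpart
  violation R1 at attrs
  violation R1 at avatar
  violation R1 at duration
  forward on Shipment therefore BREAKING (3)
decode (reader v2):
  read fails at title under R1 (no fill)
  => FAILS_AT (title, R1)


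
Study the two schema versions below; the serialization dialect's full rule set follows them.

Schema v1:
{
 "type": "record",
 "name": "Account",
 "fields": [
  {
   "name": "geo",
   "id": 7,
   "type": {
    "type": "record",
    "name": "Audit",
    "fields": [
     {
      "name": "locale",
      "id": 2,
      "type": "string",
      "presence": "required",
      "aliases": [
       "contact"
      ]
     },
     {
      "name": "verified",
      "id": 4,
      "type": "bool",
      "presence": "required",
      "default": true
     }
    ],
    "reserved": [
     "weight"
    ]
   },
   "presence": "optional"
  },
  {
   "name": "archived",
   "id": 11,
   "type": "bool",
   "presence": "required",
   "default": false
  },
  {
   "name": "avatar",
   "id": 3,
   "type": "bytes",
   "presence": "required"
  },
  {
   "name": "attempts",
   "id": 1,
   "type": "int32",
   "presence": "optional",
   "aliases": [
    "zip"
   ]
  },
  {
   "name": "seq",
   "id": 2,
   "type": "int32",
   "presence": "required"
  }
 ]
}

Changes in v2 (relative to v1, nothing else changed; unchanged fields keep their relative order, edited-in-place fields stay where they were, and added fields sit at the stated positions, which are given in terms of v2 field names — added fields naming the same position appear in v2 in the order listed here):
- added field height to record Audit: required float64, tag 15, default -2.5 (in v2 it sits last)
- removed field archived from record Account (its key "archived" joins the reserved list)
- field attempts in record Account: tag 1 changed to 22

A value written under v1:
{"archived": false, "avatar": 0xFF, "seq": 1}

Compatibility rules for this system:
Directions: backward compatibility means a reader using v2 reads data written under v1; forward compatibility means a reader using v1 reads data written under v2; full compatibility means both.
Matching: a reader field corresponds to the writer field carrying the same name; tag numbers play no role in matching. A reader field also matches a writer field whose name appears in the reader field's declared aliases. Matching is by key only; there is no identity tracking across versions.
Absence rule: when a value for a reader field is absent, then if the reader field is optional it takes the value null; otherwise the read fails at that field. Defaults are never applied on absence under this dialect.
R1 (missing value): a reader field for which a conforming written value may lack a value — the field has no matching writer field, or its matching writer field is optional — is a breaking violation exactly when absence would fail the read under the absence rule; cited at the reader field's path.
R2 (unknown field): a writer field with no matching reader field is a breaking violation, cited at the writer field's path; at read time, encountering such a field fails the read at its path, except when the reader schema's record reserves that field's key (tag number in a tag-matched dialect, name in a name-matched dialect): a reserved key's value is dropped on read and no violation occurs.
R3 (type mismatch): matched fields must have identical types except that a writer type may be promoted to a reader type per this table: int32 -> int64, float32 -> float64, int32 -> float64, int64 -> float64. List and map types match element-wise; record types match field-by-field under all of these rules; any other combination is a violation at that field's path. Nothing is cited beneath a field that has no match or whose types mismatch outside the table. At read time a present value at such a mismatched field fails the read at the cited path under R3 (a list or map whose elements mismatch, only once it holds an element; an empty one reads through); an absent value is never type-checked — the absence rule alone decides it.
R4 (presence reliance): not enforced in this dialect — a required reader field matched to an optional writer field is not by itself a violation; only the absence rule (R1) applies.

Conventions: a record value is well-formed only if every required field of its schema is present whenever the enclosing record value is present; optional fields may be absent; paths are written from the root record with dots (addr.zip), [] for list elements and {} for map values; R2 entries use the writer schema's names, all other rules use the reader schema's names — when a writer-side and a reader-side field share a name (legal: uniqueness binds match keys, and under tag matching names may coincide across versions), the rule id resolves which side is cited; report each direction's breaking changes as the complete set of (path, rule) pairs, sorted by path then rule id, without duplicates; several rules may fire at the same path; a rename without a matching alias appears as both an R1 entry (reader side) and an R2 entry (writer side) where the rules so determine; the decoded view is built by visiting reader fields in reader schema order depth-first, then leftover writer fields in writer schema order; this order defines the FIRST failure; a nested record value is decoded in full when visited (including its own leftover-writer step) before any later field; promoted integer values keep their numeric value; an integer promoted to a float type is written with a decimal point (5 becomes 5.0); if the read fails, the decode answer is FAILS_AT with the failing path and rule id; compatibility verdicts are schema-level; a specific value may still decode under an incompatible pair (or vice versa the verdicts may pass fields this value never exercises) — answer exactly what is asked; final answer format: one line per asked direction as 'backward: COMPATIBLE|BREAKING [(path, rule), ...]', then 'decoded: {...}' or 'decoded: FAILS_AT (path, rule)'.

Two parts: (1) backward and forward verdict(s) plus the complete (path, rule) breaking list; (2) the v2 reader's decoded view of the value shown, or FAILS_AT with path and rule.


the writer's type comes first in each Account pair
backward for Account (reader v2, writer v1):
  Audit -> Audit, writer optional: geo aligns to geo
  bytes -> bytes, writer required: avatar aligns to avatar
  int32 -> int32, writer optional: attempts aligns to attempts
  int32 -> int32, writer required: seq aligns to seq
  writer archived: unknown to reader
  string -> string, writer required: geo.locale aligns to geo.locale
  bool -> bool, writer required: geo.verified aligns to geo.verified
  geo.height has no writer counterpart
  rule R1 violated at geo.height
  backward on Account therefore BREAKING (1)
forward for Account (reader v1, writer v2):
  Audit -> Audit, writer optional: geo aligns to geo
  archived has no writer counterpart
  bytes -> bytes, writer required: avatar aligns to avatar
  int32 -> int32, writer optional: attempts aligns to attempts
  int32 -> int32, writer required: seq aligns to seq
  string -> string, writer required: geo.locale aligns to geo.locale
  bool -> bool, writer required: geo.verified aligns to geo.verified
  writer geo.height: unknown to reader
  rule R1 violated at archived
  rule R2 violated at geo.height
  forward on Account therefore BREAKING (2)
decoding the Account value with the v2 reader:
  geo := null (absent, optional -> null)
  avatar := 0xFF
  attempts := null (absent, optional -> null)
  seq := 1
  writer archived: reserved -> dropped
  => decoded: {"geo": null, "avatar": 0xFF, "attempts": null, "seq": 1}

backward: BREAKING [(geo.height, R1)]; forward: BREAKING [(archived, R1), (geo.height, R2)]; decoded: {"geo": null, "avatar": 0xFF, "attempts": null, "seq": 1}
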